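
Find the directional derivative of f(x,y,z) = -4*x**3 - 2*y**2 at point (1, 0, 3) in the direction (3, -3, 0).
-6*sqrt(2)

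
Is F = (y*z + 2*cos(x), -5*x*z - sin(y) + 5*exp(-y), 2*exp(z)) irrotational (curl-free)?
No, ∇×F = (5*x, y, -6*z)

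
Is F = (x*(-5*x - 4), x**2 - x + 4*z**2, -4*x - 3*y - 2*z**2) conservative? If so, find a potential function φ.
No, ∇×F = (-8*z - 3, 4, 2*x - 1) ≠ 0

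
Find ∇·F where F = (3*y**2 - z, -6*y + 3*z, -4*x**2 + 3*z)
-3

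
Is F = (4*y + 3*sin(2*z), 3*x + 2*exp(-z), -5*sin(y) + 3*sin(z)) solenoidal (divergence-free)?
No, ∇·F = 3*cos(z)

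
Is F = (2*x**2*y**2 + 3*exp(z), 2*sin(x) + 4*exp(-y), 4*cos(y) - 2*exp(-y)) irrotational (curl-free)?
No, ∇×F = (-4*sin(y) + 2*exp(-y), 3*exp(z), -4*x**2*y + 2*cos(x))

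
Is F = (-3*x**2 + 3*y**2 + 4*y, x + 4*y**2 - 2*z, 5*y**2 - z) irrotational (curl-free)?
No, ∇×F = (10*y + 2, 0, -6*y - 3)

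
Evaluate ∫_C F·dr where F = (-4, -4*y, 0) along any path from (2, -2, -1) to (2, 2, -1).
0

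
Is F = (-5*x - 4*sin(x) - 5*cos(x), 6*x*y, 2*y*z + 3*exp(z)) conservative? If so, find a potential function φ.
No, ∇×F = (2*z, 0, 6*y) ≠ 0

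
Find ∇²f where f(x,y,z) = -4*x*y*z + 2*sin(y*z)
-2*(y**2 + z**2)*sin(y*z)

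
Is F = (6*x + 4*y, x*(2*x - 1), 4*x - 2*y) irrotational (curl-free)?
No, ∇×F = (-2, -4, 4*x - 5)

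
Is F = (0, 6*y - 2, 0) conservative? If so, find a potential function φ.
Yes, F is conservative. φ = y*(3*y - 2)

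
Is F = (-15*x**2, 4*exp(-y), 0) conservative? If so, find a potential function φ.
Yes, F is conservative. φ = -5*x**3 - 4*exp(-y)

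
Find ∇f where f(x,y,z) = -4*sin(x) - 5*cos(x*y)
(5*y*sin(x*y) - 4*cos(x), 5*x*sin(x*y), 0)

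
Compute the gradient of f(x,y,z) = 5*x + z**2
(5, 0, 2*z)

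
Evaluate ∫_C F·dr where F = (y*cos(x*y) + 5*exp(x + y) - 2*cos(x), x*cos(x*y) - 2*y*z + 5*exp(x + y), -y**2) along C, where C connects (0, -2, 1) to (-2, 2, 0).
-5*exp(-2) - sin(4) + 2*sin(2) + 9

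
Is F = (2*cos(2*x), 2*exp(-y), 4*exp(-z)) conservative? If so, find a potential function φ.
Yes, F is conservative. φ = sin(2*x) - 4*exp(-z) - 2*exp(-y)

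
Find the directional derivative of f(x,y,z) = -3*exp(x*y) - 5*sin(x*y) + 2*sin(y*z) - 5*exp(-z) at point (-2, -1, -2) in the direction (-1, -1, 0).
-sqrt(2)*(11*cos(2) + 9*exp(2))/2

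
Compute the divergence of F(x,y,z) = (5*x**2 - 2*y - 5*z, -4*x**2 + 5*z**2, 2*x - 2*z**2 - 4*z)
10*x - 4*z - 4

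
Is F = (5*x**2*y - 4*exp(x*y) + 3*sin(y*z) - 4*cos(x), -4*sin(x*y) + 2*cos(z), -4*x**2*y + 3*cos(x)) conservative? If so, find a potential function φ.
No, ∇×F = (-4*x**2 + 2*sin(z), 8*x*y + 3*y*cos(y*z) + 3*sin(x), -5*x**2 + 4*x*exp(x*y) - 4*y*cos(x*y) - 3*z*cos(y*z)) ≠ 0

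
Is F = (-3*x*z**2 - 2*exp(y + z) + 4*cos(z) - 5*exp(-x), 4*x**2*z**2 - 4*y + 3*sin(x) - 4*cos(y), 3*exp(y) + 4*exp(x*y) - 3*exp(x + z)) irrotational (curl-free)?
No, ∇×F = (-8*x**2*z + 4*x*exp(x*y) + 3*exp(y), -6*x*z - 4*y*exp(x*y) + 3*exp(x + z) - 2*exp(y + z) - 4*sin(z), 8*x*z**2 + 2*exp(y + z) + 3*cos(x))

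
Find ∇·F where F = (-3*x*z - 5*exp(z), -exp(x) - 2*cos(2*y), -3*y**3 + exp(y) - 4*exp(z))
-3*z - 4*exp(z) + 4*sin(2*y)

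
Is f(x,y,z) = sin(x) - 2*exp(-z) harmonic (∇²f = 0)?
No, ∇²f = -sin(x) - 2*exp(-z)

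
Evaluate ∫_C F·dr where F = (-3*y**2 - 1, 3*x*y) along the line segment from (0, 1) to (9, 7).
-117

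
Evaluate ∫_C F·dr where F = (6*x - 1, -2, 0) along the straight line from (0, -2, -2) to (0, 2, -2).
-8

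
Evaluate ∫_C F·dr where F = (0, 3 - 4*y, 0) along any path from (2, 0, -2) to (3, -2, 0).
-14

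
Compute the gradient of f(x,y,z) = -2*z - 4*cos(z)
(0, 0, 4*sin(z) - 2)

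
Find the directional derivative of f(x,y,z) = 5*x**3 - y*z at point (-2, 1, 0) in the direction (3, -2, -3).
183*sqrt(22)/22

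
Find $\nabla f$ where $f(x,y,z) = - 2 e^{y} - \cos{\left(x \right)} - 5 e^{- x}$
(sin(x) + 5*exp(-x), -2*exp(y), 0)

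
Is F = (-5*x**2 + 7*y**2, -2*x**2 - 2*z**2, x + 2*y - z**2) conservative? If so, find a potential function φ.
No, ∇×F = (4*z + 2, -1, -4*x - 14*y) ≠ 0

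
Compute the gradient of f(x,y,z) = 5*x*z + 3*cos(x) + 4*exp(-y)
(5*z - 3*sin(x), -4*exp(-y), 5*x)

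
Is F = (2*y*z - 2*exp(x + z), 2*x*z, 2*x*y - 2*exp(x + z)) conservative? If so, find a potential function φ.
Yes, F is conservative. φ = 2*x*y*z - 2*exp(x + z)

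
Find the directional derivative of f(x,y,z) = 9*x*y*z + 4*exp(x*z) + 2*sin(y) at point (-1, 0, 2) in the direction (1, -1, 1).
4*sqrt(3)*(1 + 4*exp(2))*exp(-2)/3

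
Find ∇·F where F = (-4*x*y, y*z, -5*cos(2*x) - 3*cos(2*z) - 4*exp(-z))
-4*y + z + 6*sin(2*z) + 4*exp(-z)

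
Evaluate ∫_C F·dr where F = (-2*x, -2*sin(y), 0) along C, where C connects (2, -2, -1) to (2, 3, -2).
2*cos(3) - 2*cos(2)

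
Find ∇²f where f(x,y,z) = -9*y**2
-18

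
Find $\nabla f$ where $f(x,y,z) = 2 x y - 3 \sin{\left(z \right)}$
(2*y, 2*x, -3*cos(z))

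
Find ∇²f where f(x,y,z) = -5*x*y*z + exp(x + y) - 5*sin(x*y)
5*x**2*sin(x*y) + 5*y**2*sin(x*y) + 2*exp(x + y)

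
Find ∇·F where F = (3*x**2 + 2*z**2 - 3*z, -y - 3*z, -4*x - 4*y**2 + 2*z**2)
6*x + 4*z - 1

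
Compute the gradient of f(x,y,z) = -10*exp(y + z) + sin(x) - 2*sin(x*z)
(-2*z*cos(x*z) + cos(x), -10*exp(y + z), -2*x*cos(x*z) - 10*exp(y + z))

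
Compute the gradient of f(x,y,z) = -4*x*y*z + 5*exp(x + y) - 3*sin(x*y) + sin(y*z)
(-4*y*z - 3*y*cos(x*y) + 5*exp(x + y), -4*x*z - 3*x*cos(x*y) + z*cos(y*z) + 5*exp(x + y), y*(-4*x + cos(y*z)))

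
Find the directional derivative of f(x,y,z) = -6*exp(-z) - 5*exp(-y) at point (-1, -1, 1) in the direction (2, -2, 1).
2*(3 - 5*exp(2))*exp(-1)/3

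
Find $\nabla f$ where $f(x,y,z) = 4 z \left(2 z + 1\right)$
(0, 0, 16*z + 4)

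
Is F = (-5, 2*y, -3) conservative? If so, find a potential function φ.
Yes, F is conservative. φ = -5*x + y**2 - 3*z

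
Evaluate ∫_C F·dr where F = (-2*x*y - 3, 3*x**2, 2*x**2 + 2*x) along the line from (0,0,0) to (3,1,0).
-6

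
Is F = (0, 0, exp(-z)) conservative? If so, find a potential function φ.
Yes, F is conservative. φ = -exp(-z)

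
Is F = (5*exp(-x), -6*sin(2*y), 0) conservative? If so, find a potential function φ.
Yes, F is conservative. φ = 3*cos(2*y) - 5*exp(-x)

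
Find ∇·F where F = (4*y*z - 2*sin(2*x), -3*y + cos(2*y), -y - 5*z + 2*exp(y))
-2*sin(2*y) - 4*cos(2*x) - 8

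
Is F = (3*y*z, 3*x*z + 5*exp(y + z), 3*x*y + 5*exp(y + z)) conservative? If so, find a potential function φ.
Yes, F is conservative. φ = 3*x*y*z + 5*exp(y + z)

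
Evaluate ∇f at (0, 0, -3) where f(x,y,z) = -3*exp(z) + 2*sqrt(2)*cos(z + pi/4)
(0, 0, -3*exp(-3) - 2*sqrt(2)*cos(pi/4 + 3))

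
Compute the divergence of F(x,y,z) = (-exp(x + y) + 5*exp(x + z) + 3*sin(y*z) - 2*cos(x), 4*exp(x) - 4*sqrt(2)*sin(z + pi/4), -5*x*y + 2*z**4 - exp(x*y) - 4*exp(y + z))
8*z**3 - exp(x + y) + 5*exp(x + z) - 4*exp(y + z) + 2*sin(x)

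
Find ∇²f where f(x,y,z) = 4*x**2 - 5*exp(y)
8 - 5*exp(y)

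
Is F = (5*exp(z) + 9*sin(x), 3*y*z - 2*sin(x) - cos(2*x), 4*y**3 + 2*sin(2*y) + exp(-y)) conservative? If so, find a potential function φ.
No, ∇×F = (12*y**2 - 3*y + 4*cos(2*y) - exp(-y), 5*exp(z), 2*sin(2*x) - 2*cos(x)) ≠ 0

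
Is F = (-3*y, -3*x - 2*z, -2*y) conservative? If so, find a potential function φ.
Yes, F is conservative. φ = y*(-3*x - 2*z)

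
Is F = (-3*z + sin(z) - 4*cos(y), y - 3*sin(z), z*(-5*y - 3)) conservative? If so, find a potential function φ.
No, ∇×F = (-5*z + 3*cos(z), cos(z) - 3, -4*sin(y)) ≠ 0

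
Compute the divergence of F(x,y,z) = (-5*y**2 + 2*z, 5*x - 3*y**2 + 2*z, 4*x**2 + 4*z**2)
-6*y + 8*z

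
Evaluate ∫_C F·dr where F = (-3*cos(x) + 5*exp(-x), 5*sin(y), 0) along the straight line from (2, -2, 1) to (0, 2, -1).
-5 + 5*exp(-2) + 3*sin(2)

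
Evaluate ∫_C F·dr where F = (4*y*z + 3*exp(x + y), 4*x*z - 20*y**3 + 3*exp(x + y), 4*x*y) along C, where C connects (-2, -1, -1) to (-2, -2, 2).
-35 - 3*exp(-3) + 3*exp(-4)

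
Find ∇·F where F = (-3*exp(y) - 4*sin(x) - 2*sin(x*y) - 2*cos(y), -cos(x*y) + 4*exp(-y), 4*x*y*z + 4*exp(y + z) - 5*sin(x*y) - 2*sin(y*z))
4*x*y + x*sin(x*y) - 2*y*cos(x*y) - 2*y*cos(y*z) + 4*exp(y + z) - 4*cos(x) - 4*exp(-y)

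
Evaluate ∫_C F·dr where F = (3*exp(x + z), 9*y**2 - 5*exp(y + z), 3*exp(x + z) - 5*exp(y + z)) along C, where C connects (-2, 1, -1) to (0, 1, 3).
-5*exp(4) - 3*exp(-3) + 5 + 3*exp(3)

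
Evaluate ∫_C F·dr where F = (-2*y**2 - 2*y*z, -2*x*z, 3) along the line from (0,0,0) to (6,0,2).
6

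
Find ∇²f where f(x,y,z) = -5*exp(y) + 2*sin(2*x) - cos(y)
-5*exp(y) - 8*sin(2*x) + cos(y)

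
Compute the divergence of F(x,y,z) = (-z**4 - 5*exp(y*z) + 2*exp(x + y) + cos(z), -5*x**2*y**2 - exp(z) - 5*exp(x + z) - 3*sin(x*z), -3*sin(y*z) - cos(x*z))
-10*x**2*y + x*sin(x*z) - 3*y*cos(y*z) + 2*exp(x + y)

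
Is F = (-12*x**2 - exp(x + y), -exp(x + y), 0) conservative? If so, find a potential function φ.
Yes, F is conservative. φ = -4*x**3 - exp(x + y)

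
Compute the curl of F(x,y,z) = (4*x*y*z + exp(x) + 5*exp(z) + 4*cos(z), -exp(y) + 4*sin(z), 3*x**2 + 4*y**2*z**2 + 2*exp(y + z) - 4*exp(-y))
(8*y*z**2 + 2*exp(y + z) - 4*cos(z) + 4*exp(-y), 4*x*y - 6*x + 5*exp(z) - 4*sin(z), -4*x*z)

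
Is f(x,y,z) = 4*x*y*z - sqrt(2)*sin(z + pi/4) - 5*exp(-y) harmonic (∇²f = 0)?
No, ∇²f = sqrt(2)*sin(z + pi/4) - 5*exp(-y)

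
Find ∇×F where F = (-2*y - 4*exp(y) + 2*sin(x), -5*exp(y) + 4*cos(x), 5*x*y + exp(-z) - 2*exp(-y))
(5*x + 2*exp(-y), -5*y, 4*exp(y) - 4*sin(x) + 2)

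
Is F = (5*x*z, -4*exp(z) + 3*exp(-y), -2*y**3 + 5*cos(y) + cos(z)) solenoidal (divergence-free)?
No, ∇·F = 5*z - sin(z) - 3*exp(-y)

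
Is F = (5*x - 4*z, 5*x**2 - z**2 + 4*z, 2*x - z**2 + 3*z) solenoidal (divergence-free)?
No, ∇·F = 8 - 2*z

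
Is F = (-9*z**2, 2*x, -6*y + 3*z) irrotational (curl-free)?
No, ∇×F = (-6, -18*z, 2)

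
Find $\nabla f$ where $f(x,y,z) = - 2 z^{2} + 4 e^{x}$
(4*exp(x), 0, -4*z)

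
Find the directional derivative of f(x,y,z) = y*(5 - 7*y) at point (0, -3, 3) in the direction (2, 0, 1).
0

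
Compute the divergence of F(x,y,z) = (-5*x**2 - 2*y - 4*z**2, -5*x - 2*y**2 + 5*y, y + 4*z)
-10*x - 4*y + 9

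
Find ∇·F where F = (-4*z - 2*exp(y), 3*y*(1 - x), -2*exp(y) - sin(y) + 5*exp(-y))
3 - 3*x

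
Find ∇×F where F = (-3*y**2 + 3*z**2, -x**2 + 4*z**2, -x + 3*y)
(3 - 8*z, 6*z + 1, -2*x + 6*y)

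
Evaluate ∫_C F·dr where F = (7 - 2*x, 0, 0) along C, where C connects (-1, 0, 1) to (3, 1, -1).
20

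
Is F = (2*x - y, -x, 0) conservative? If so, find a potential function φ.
Yes, F is conservative. φ = x*(x - y)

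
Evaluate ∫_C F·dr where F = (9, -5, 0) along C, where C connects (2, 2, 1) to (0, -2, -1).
2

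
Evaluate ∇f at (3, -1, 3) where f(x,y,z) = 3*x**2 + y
(18, 1, 0)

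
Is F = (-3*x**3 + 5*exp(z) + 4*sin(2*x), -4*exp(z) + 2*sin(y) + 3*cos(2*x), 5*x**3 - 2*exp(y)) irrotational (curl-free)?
No, ∇×F = (-2*exp(y) + 4*exp(z), -15*x**2 + 5*exp(z), -6*sin(2*x))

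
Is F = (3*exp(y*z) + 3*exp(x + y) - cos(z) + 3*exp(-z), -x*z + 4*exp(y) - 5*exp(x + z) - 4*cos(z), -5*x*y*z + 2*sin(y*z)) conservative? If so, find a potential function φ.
No, ∇×F = (-5*x*z + x + 2*z*cos(y*z) + 5*exp(x + z) - 4*sin(z), 5*y*z + 3*y*exp(y*z) + sin(z) - 3*exp(-z), -3*z*exp(y*z) - z - 3*exp(x + y) - 5*exp(x + z)) ≠ 0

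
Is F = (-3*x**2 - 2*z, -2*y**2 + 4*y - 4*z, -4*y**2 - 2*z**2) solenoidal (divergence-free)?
No, ∇·F = -6*x - 4*y - 4*z + 4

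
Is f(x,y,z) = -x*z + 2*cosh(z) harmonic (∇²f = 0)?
No, ∇²f = 2*cosh(z)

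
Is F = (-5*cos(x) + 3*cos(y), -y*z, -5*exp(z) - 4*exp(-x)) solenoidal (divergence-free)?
No, ∇·F = -z - 5*exp(z) + 5*sin(x)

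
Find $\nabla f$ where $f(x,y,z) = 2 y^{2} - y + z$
(0, 4*y - 1, 1)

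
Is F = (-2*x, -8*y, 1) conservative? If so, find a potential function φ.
Yes, F is conservative. φ = -x**2 - 4*y**2 + z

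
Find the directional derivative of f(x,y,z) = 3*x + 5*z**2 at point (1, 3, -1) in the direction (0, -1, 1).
-5*sqrt(2)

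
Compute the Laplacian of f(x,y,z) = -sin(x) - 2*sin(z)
sin(x) + 2*sin(z)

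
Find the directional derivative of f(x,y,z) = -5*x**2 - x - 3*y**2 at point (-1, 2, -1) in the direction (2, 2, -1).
-2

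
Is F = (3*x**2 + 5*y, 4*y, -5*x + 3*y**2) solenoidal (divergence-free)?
No, ∇·F = 6*x + 4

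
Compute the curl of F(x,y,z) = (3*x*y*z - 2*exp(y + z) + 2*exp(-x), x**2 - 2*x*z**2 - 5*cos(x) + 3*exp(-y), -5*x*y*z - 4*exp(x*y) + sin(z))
(x*(-z - 4*exp(x*y)), 3*x*y + 5*y*z + 4*y*exp(x*y) - 2*exp(y + z), -3*x*z + 2*x - 2*z**2 + 2*exp(y + z) + 5*sin(x))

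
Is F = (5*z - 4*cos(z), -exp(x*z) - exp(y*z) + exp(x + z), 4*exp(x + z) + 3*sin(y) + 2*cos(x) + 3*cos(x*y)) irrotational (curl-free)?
No, ∇×F = (x*exp(x*z) - 3*x*sin(x*y) + y*exp(y*z) - exp(x + z) + 3*cos(y), 3*y*sin(x*y) - 4*exp(x + z) + 2*sin(x) + 4*sin(z) + 5, -z*exp(x*z) + exp(x + z))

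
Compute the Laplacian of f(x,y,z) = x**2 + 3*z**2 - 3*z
8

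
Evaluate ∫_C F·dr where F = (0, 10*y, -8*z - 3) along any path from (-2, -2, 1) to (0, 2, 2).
-15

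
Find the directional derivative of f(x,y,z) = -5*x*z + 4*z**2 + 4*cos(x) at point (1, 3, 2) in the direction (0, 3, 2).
22*sqrt(13)/13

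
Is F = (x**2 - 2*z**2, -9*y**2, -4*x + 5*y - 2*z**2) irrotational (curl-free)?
No, ∇×F = (5, 4 - 4*z, 0)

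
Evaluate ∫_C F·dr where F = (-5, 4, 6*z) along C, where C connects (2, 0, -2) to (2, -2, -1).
-17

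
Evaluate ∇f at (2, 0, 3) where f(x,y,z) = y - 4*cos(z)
(0, 1, 4*sin(3))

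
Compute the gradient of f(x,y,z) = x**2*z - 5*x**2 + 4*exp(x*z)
(2*x*z - 10*x + 4*z*exp(x*z), 0, x*(x + 4*exp(x*z)))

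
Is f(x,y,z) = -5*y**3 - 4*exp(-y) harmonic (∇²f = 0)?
No, ∇²f = -30*y - 4*exp(-y)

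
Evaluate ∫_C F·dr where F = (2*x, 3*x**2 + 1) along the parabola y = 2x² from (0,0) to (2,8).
60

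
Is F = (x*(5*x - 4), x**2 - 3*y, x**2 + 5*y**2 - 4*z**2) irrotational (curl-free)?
No, ∇×F = (10*y, -2*x, 2*x)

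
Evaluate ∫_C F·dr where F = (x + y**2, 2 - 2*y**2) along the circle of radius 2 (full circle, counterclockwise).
0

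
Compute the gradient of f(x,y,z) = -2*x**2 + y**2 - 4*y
(-4*x, 2*y - 4, 0)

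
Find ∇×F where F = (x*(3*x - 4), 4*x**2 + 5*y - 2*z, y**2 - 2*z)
(2*y + 2, 0, 8*x)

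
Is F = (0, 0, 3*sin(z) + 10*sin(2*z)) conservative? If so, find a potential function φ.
Yes, F is conservative. φ = -3*cos(z) - 5*cos(2*z)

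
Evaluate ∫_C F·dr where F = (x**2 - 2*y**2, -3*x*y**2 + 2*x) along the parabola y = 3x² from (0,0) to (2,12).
-319496/105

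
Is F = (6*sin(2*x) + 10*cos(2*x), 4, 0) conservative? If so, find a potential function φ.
Yes, F is conservative. φ = 4*y + 5*sin(2*x) - 3*cos(2*x)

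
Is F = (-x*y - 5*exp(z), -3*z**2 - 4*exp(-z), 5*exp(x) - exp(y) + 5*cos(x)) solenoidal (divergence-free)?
No, ∇·F = -y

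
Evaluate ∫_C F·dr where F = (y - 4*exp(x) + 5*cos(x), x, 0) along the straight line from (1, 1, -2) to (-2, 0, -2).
-5*sin(2) - 5*sin(1) - 1 - 4*exp(-2) + 4*E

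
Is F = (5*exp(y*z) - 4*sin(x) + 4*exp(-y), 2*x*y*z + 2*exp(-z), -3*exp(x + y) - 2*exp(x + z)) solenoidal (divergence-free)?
No, ∇·F = 2*x*z - 2*exp(x + z) - 4*cos(x)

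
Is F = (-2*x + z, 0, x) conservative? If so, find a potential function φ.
Yes, F is conservative. φ = x*(-x + z)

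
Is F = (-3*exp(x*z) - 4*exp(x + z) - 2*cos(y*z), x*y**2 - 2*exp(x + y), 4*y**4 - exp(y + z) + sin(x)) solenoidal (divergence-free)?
No, ∇·F = 2*x*y - 3*z*exp(x*z) - 2*exp(x + y) - 4*exp(x + z) - exp(y + z)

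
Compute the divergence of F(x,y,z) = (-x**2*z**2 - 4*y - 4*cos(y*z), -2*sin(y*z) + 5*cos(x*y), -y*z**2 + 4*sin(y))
-2*x*z**2 - 5*x*sin(x*y) - 2*y*z - 2*z*cos(y*z)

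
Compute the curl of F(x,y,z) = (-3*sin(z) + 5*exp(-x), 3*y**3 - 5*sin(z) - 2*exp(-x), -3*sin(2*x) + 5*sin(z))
(5*cos(z), 6*cos(2*x) - 3*cos(z), 2*exp(-x))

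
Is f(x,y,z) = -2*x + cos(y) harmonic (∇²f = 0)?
No, ∇²f = -cos(y)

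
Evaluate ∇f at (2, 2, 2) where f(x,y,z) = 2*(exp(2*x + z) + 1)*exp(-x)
(-(2 - 2*exp(6))*exp(-2), 0, 2*exp(4))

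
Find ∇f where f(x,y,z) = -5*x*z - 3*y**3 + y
(-5*z, 1 - 9*y**2, -5*x)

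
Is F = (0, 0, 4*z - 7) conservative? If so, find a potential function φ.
Yes, F is conservative. φ = z*(2*z - 7)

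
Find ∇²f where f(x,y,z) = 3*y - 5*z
0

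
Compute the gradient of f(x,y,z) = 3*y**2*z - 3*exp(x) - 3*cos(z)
(-3*exp(x), 6*y*z, 3*y**2 + 3*sin(z))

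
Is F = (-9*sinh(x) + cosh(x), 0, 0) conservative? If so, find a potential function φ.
Yes, F is conservative. φ = sinh(x) - 9*cosh(x)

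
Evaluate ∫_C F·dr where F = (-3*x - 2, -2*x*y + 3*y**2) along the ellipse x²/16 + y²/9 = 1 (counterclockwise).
0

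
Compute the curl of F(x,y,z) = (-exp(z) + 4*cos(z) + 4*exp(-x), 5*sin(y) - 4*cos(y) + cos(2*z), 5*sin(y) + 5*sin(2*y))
(2*sin(2*z) + 5*cos(y) + 10*cos(2*y), -exp(z) - 4*sin(z), 0)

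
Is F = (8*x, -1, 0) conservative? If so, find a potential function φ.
Yes, F is conservative. φ = 4*x**2 - y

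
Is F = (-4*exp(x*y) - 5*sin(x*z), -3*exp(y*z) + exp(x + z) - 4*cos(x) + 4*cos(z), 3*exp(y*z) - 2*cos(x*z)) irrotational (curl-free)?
No, ∇×F = (3*y*exp(y*z) + 3*z*exp(y*z) - exp(x + z) + 4*sin(z), -5*x*cos(x*z) - 2*z*sin(x*z), 4*x*exp(x*y) + exp(x + z) + 4*sin(x))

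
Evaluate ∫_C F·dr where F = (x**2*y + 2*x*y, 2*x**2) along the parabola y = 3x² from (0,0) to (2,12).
456/5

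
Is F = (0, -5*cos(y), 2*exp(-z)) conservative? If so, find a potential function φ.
Yes, F is conservative. φ = -5*sin(y) - 2*exp(-z)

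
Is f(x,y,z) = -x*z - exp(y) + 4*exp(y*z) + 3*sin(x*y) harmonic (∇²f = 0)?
No, ∇²f = -3*x**2*sin(x*y) + 4*y**2*exp(y*z) - 3*y**2*sin(x*y) + 4*z**2*exp(y*z) - exp(y)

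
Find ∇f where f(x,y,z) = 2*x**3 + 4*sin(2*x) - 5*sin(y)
(6*x**2 + 8*cos(2*x), -5*cos(y), 0)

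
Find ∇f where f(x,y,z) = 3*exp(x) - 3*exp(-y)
(3*exp(x), 3*exp(-y), 0)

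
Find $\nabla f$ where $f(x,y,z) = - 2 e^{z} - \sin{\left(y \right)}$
(0, -cos(y), -2*exp(z))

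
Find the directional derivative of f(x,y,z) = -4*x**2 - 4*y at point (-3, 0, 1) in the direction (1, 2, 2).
16/3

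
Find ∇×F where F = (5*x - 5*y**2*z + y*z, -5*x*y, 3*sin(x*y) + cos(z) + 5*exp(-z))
(3*x*cos(x*y), y*(-5*y - 3*cos(x*y) + 1), 10*y*z - 5*y - z)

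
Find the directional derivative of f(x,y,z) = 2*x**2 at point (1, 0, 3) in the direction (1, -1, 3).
4*sqrt(11)/11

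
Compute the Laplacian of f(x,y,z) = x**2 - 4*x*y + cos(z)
2 - cos(z)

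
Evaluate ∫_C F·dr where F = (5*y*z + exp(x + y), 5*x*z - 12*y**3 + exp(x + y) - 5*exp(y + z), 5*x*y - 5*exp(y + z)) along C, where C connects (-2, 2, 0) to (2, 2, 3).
-5*exp(5) + 5*exp(2) + exp(4) + 59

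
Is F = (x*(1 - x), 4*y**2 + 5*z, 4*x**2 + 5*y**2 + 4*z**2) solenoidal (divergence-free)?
No, ∇·F = -2*x + 8*y + 8*z + 1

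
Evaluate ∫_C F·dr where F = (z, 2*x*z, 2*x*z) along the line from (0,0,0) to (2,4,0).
0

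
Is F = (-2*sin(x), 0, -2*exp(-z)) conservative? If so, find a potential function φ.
Yes, F is conservative. φ = 2*cos(x) + 2*exp(-z)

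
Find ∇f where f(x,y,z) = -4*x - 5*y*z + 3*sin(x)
(3*cos(x) - 4, -5*z, -5*y)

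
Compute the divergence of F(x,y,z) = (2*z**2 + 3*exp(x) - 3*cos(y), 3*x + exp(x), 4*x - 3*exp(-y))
3*exp(x)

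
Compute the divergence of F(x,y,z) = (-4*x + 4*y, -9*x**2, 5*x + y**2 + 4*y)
-4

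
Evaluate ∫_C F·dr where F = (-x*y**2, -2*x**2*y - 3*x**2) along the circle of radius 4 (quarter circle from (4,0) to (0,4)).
-192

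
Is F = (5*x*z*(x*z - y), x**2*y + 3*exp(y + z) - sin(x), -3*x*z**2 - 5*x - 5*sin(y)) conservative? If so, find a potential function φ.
No, ∇×F = (-3*exp(y + z) - 5*cos(y), 10*x**2*z - 5*x*y + 3*z**2 + 5, 2*x*y + 5*x*z - cos(x)) ≠ 0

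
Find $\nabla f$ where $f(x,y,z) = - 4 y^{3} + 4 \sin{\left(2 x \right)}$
(8*cos(2*x), -12*y**2, 0)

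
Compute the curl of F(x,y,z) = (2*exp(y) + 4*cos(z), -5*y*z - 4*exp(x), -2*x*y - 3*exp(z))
(-2*x + 5*y, 2*y - 4*sin(z), -4*exp(x) - 2*exp(y))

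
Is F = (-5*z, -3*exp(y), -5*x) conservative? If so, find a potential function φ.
Yes, F is conservative. φ = -5*x*z - 3*exp(y)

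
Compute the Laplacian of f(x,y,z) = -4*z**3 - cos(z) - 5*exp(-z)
-24*z + cos(z) - 5*exp(-z)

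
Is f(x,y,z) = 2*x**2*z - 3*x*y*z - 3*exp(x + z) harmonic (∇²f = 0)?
No, ∇²f = 4*z - 6*exp(x + z)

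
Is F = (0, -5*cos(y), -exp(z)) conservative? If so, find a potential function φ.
Yes, F is conservative. φ = -exp(z) - 5*sin(y)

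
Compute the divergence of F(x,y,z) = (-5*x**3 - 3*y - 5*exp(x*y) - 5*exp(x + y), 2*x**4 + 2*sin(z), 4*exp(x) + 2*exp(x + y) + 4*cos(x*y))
-15*x**2 - 5*y*exp(x*y) - 5*exp(x + y)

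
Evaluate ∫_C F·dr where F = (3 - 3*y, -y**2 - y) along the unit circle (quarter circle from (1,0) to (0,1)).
-23/6 + 3*pi/4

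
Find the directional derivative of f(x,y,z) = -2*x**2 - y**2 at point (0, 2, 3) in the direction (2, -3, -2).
12*sqrt(17)/17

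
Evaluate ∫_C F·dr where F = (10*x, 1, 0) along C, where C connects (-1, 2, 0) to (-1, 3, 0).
1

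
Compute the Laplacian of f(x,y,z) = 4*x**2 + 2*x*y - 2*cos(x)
2*cos(x) + 8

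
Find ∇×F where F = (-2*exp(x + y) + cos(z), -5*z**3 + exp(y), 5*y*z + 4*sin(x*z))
(5*z*(3*z + 1), -4*z*cos(x*z) - sin(z), 2*exp(x + y))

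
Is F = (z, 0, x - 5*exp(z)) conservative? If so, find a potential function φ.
Yes, F is conservative. φ = x*z - 5*exp(z)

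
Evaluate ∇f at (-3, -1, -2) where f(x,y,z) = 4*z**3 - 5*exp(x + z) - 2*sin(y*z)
(-5*exp(-5), 4*cos(2), 2*cos(2) - 5*exp(-5) + 48)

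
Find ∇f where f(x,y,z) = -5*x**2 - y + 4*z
(-10*x, -1, 4)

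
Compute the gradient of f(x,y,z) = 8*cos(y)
(0, -8*sin(y), 0)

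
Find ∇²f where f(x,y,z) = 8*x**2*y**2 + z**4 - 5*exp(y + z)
16*x**2 + 16*y**2 + 12*z**2 - 10*exp(y + z)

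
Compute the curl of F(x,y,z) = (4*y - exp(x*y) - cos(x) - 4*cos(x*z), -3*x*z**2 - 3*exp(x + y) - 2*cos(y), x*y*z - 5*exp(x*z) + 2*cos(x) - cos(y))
(7*x*z + sin(y), 4*x*sin(x*z) - y*z + 5*z*exp(x*z) + 2*sin(x), x*exp(x*y) - 3*z**2 - 3*exp(x + y) - 4)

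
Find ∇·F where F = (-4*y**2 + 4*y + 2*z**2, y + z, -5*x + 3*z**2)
6*z + 1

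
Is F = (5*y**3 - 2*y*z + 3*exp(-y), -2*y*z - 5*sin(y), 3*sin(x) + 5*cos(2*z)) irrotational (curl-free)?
No, ∇×F = (2*y, -2*y - 3*cos(x), -15*y**2 + 2*z + 3*exp(-y))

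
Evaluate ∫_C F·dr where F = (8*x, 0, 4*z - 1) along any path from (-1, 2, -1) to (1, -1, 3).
12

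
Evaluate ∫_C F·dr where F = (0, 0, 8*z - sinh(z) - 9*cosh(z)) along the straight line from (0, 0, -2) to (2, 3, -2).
0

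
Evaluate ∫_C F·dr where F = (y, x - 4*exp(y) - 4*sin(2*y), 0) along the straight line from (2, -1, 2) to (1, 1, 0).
3 - 8*sinh(1)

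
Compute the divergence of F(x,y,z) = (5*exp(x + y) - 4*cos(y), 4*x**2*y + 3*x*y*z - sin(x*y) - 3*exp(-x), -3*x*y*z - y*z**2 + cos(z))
4*x**2 - 3*x*y + 3*x*z - x*cos(x*y) - 2*y*z + 5*exp(x + y) - sin(z)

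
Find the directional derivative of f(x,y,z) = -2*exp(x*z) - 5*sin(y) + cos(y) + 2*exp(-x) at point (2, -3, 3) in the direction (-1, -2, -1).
sqrt(6)*(5*exp(2)*cos(3) - exp(2)*sin(3) + 1 + 5*exp(8))*exp(-2)/3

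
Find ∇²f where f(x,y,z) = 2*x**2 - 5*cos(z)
5*cos(z) + 4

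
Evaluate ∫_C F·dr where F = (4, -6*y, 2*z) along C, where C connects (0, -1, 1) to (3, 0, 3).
23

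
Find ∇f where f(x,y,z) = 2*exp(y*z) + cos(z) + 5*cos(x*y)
(-5*y*sin(x*y), -5*x*sin(x*y) + 2*z*exp(y*z), 2*y*exp(y*z) - sin(z))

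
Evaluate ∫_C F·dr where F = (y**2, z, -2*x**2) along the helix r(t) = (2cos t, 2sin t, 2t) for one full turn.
-16*pi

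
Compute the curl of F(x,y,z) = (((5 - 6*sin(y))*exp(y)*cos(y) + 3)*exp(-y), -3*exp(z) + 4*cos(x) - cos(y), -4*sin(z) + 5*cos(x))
(3*exp(z), 5*sin(x), -4*sin(x) - 12*sin(y)**2 + 5*sin(y) + 6 + 3*exp(-y))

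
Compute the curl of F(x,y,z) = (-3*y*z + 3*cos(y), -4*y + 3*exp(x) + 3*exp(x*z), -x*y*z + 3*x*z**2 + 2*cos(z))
(x*(-z - 3*exp(x*z)), y*z - 3*y - 3*z**2, 3*z*exp(x*z) + 3*z + 3*exp(x) + 3*sin(y))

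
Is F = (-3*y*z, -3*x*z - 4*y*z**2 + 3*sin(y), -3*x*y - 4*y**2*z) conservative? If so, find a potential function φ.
Yes, F is conservative. φ = -3*x*y*z - 2*y**2*z**2 - 3*cos(y)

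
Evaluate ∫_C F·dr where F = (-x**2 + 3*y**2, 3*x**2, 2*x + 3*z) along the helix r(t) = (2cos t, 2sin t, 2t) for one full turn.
24*pi**2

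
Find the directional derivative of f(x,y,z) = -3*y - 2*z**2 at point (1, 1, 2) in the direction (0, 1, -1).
5*sqrt(2)/2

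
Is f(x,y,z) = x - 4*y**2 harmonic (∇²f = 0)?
No, ∇²f = -8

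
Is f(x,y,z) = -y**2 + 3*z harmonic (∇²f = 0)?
No, ∇²f = -2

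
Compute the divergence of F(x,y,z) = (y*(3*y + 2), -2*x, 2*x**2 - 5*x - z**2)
-2*z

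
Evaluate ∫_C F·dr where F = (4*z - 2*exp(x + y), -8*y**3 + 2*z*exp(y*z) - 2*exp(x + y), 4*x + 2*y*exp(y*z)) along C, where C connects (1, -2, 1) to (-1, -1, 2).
-2*exp(-2) + 2*exp(-1) + 18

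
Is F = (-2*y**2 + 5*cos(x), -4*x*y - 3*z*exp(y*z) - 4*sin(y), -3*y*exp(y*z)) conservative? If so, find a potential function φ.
Yes, F is conservative. φ = -2*x*y**2 - 3*exp(y*z) + 5*sin(x) + 4*cos(y)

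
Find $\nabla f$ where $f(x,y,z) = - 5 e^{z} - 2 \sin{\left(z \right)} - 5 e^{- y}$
(0, 5*exp(-y), -5*exp(z) - 2*cos(z))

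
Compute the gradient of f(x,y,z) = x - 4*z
(1, 0, -4)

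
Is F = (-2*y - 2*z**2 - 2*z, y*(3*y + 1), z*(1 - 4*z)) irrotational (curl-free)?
No, ∇×F = (0, -4*z - 2, 2)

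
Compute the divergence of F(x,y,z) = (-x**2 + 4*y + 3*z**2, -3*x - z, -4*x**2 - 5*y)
-2*x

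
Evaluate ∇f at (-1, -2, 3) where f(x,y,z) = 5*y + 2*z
(0, 5, 2)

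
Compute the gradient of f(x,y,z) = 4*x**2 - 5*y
(8*x, -5, 0)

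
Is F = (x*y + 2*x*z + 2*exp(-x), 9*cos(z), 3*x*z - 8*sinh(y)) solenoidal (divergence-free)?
No, ∇·F = 3*x + y + 2*z - 2*exp(-x)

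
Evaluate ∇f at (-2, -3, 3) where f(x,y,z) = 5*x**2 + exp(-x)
(-20 - exp(2), 0, 0)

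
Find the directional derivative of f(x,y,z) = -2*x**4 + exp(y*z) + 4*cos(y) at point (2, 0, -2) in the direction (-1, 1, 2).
31*sqrt(6)/3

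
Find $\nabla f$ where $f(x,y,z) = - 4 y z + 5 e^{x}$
(5*exp(x), -4*z, -4*y)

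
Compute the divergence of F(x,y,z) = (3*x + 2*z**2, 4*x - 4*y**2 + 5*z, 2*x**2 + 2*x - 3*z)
-8*y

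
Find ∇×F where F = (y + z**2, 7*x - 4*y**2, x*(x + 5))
(0, -2*x + 2*z - 5, 6)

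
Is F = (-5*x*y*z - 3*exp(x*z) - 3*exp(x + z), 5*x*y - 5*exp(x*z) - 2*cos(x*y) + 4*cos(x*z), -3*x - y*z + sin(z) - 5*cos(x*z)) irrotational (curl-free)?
No, ∇×F = (5*x*exp(x*z) + 4*x*sin(x*z) - z, -5*x*y - 3*x*exp(x*z) - 5*z*sin(x*z) - 3*exp(x + z) + 3, 5*x*z + 2*y*sin(x*y) + 5*y - 5*z*exp(x*z) - 4*z*sin(x*z))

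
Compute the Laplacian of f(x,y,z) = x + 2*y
0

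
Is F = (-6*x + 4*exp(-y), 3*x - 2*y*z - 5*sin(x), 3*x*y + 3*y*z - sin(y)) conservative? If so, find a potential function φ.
No, ∇×F = (3*x + 2*y + 3*z - cos(y), -3*y, -5*cos(x) + 3 + 4*exp(-y)) ≠ 0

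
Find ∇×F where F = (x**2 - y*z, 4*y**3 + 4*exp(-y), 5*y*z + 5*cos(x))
(5*z, -y + 5*sin(x), z)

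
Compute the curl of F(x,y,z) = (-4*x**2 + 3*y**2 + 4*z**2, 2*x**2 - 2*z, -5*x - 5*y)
(-3, 8*z + 5, 4*x - 6*y)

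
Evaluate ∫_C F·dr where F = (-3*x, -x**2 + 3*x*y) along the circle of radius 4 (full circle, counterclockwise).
0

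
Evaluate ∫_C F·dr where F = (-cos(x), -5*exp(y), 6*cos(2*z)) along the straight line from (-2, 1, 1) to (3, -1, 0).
-4*sin(2) - 5*exp(-1) - sin(3) + 5*E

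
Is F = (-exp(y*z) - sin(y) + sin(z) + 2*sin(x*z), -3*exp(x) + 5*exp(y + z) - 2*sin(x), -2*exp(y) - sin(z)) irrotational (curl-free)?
No, ∇×F = ((-5*exp(z) - 2)*exp(y), 2*x*cos(x*z) - y*exp(y*z) + cos(z), z*exp(y*z) - 3*exp(x) - 2*cos(x) + cos(y))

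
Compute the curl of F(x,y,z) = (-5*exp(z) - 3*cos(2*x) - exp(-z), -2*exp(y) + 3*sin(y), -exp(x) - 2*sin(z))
(0, exp(x) - 5*exp(z) + exp(-z), 0)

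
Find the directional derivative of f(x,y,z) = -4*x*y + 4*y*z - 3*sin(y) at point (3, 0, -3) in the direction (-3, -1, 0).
27*sqrt(10)/10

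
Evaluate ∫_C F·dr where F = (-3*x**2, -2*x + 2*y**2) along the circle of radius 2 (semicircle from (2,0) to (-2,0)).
16 - 4*pi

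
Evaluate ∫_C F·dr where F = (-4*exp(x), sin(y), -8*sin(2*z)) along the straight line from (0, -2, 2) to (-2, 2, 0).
-4*exp(-2) - 4*cos(4) + 8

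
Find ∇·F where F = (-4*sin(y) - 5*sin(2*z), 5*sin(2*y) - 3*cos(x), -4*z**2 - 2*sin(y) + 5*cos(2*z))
-8*z - 10*sin(2*z) + 10*cos(2*y)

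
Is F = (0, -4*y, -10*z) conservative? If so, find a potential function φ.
Yes, F is conservative. φ = -2*y**2 - 5*z**2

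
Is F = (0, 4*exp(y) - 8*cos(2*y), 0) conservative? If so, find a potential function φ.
Yes, F is conservative. φ = 4*exp(y) - 4*sin(2*y)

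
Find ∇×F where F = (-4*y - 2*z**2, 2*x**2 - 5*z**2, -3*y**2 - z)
(-6*y + 10*z, -4*z, 4*x + 4)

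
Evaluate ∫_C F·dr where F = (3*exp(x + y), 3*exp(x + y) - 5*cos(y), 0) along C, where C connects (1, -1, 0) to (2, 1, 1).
-10*sin(1) - 3 + 3*exp(3)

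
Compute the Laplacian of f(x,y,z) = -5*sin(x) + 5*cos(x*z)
-5*x**2*cos(x*z) - 5*z**2*cos(x*z) + 5*sin(x)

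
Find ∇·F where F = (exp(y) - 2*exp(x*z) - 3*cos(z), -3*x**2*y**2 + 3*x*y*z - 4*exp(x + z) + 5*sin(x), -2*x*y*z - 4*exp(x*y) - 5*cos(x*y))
-6*x**2*y - 2*x*y + 3*x*z - 2*z*exp(x*z)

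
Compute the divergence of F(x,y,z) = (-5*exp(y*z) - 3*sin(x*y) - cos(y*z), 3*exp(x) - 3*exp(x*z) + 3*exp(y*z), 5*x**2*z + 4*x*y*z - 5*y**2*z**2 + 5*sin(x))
5*x**2 + 4*x*y - 10*y**2*z - 3*y*cos(x*y) + 3*z*exp(y*z)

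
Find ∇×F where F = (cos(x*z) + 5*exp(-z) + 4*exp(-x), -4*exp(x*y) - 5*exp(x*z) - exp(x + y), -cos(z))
(5*x*exp(x*z), -x*sin(x*z) - 5*exp(-z), -4*y*exp(x*y) - 5*z*exp(x*z) - exp(x + y))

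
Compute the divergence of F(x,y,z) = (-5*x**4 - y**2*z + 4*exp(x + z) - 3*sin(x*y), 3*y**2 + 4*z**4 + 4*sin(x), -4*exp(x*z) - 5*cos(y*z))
-20*x**3 - 4*x*exp(x*z) + 5*y*sin(y*z) - 3*y*cos(x*y) + 6*y + 4*exp(x + z)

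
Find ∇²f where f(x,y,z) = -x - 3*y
0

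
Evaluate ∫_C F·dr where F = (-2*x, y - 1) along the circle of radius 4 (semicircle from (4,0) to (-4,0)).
0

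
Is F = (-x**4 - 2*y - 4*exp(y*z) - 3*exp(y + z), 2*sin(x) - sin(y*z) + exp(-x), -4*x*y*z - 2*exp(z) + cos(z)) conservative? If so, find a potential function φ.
No, ∇×F = (-4*x*z + y*cos(y*z), 4*y*z - 4*y*exp(y*z) - 3*exp(y + z), 4*z*exp(y*z) + 3*exp(y + z) + 2*cos(x) + 2 - exp(-x)) ≠ 0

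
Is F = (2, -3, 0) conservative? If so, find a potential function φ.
Yes, F is conservative. φ = 2*x - 3*y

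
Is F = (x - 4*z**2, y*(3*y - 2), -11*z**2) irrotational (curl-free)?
No, ∇×F = (0, -8*z, 0)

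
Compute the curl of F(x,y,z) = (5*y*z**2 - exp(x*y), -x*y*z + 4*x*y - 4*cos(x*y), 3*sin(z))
(x*y, 10*y*z, x*exp(x*y) - y*z + 4*y*sin(x*y) + 4*y - 5*z**2)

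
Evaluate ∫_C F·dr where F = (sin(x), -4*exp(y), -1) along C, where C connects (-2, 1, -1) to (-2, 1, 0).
-1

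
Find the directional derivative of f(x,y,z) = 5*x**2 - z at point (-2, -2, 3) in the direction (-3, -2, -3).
63*sqrt(22)/22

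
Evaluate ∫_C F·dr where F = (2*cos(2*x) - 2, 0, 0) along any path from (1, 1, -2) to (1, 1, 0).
0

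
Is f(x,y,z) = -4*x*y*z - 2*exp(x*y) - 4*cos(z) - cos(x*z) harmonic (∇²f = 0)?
No, ∇²f = -2*x**2*exp(x*y) + x**2*cos(x*z) - 2*y**2*exp(x*y) + z**2*cos(x*z) + 4*cos(z)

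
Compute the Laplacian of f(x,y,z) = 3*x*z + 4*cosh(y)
4*cosh(y)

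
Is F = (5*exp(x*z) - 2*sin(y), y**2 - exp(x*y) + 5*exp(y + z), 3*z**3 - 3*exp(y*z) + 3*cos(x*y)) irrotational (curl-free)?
No, ∇×F = (-3*x*sin(x*y) - 3*z*exp(y*z) - 5*exp(y + z), 5*x*exp(x*z) + 3*y*sin(x*y), -y*exp(x*y) + 2*cos(y))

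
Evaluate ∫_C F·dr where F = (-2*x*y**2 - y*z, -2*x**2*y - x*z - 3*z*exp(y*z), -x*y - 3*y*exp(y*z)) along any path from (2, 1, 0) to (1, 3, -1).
1 - 3*exp(-3)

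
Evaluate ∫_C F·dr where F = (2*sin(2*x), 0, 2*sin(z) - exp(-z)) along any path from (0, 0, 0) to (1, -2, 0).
1 - cos(2)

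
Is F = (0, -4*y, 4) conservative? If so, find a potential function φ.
Yes, F is conservative. φ = -2*y**2 + 4*z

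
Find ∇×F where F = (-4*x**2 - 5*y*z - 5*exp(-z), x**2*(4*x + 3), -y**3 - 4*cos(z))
(-3*y**2, -5*y + 5*exp(-z), 12*x**2 + 6*x + 5*z)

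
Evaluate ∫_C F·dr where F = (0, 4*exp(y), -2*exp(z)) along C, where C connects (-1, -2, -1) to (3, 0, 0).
-4*exp(-2) + 2*exp(-1) + 2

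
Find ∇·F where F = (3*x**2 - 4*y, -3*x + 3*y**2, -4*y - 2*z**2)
6*x + 6*y - 4*z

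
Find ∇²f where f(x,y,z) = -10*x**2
-20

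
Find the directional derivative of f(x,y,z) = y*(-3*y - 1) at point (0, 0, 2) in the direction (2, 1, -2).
-1/3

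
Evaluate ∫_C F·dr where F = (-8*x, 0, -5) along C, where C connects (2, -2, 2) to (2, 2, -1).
15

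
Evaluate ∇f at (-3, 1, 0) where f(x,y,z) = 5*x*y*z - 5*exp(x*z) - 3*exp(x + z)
(-3*exp(-3), 0, -3*exp(-3))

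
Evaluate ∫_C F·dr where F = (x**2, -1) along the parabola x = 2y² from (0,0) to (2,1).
5/3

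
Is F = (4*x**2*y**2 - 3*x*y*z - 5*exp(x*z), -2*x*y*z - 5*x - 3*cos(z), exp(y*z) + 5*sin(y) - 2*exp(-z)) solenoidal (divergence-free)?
No, ∇·F = 8*x*y**2 - 2*x*z - 3*y*z + y*exp(y*z) - 5*z*exp(x*z) + 2*exp(-z)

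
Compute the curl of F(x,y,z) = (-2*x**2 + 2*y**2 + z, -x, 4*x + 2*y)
(2, -3, -4*y - 1)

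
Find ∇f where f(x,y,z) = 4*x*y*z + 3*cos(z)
(4*y*z, 4*x*z, 4*x*y - 3*sin(z))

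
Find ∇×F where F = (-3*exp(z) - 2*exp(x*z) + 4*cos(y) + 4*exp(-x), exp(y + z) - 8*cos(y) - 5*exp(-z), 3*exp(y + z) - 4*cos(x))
((2*exp(y + 2*z) - 5)*exp(-z), -2*x*exp(x*z) - 3*exp(z) - 4*sin(x), 4*sin(y))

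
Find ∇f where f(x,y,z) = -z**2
(0, 0, -2*z)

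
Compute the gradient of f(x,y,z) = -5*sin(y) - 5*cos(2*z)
(0, -5*cos(y), 10*sin(2*z))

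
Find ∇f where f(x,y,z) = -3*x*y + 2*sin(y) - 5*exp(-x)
(-3*y + 5*exp(-x), -3*x + 2*cos(y), 0)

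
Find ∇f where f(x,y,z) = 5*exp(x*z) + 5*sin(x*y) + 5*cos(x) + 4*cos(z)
(5*y*cos(x*y) + 5*z*exp(x*z) - 5*sin(x), 5*x*cos(x*y), 5*x*exp(x*z) - 4*sin(z))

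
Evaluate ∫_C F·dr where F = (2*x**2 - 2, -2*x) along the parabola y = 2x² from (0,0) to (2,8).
-20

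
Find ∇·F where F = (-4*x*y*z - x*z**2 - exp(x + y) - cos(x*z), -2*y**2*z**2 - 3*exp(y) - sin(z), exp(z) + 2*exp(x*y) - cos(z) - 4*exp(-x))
-4*y*z**2 - 4*y*z - z**2 + z*sin(x*z) - 3*exp(y) + exp(z) - exp(x + y) + sin(z)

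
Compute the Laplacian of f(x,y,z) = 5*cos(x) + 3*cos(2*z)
-5*cos(x) - 12*cos(2*z)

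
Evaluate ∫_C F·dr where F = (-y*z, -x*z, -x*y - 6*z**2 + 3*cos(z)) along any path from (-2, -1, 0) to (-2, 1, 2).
-12 + 3*sin(2)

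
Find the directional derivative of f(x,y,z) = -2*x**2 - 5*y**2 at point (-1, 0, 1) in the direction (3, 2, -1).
6*sqrt(14)/7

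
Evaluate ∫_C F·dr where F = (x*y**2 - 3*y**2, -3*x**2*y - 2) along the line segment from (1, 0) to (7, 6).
-1290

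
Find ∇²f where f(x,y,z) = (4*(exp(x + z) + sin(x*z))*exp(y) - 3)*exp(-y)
-4*x**2*sin(x*z) - 4*z**2*sin(x*z) + 8*exp(x + z) - 3*exp(-y)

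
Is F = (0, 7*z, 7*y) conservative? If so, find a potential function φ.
Yes, F is conservative. φ = 7*y*z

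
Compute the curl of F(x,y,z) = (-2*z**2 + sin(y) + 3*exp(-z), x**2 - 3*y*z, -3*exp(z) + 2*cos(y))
(3*y - 2*sin(y), -4*z - 3*exp(-z), 2*x - cos(y))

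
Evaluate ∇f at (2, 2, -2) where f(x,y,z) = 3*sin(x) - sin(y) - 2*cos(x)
(3*cos(2) + 2*sin(2), -cos(2), 0)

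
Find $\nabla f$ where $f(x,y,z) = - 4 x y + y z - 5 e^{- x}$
(-4*y + 5*exp(-x), -4*x + z, y)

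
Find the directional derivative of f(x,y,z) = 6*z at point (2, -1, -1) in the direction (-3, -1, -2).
-6*sqrt(14)/7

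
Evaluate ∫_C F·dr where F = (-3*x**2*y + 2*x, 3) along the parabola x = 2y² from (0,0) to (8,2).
-5654/7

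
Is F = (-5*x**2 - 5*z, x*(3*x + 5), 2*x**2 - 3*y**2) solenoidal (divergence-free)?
No, ∇·F = -10*x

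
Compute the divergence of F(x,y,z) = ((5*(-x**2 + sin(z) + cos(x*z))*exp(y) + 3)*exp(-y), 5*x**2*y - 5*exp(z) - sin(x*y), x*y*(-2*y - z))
5*x**2 - x*y - x*cos(x*y) - 10*x - 5*z*sin(x*z)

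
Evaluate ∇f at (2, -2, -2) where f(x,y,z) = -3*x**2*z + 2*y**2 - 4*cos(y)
(24, -8 - 4*sin(2), -12)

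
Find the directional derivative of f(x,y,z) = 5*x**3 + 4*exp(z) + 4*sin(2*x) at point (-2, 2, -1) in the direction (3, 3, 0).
sqrt(2)*(4*cos(4) + 30)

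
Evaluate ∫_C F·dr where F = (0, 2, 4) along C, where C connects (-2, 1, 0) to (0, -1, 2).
4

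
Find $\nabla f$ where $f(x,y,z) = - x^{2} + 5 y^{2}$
(-2*x, 10*y, 0)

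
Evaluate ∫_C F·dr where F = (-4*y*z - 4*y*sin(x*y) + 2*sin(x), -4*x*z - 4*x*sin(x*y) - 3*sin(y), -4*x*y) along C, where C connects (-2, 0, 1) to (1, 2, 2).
-23 + 9*cos(2) - 2*cos(1)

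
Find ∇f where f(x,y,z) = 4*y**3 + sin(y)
(0, 12*y**2 + cos(y), 0)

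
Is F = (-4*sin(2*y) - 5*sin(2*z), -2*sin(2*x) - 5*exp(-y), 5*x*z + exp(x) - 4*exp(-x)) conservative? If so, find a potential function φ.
No, ∇×F = (0, -5*z - exp(x) - 10*cos(2*z) - 4*exp(-x), -4*cos(2*x) + 8*cos(2*y)) ≠ 0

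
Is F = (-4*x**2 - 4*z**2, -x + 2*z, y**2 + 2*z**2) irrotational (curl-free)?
No, ∇×F = (2*y - 2, -8*z, -1)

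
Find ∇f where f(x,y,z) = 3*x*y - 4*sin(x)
(3*y - 4*cos(x), 3*x, 0)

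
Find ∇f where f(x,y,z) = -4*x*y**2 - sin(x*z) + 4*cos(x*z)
(-4*y**2 - 4*z*sin(x*z) - z*cos(x*z), -8*x*y, -x*(4*sin(x*z) + cos(x*z)))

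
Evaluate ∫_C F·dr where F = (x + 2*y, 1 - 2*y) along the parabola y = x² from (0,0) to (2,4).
-14/3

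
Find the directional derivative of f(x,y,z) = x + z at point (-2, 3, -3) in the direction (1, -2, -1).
0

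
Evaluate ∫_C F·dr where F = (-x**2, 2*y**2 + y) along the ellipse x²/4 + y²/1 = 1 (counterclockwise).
0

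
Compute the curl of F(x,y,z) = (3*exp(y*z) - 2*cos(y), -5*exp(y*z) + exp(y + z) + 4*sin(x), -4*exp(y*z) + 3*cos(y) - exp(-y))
(5*y*exp(y*z) - 4*z*exp(y*z) - exp(y + z) - 3*sin(y) + exp(-y), 3*y*exp(y*z), -3*z*exp(y*z) - 2*sin(y) + 4*cos(x))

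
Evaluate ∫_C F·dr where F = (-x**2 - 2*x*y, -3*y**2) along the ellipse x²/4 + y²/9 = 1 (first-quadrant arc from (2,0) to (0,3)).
-49/3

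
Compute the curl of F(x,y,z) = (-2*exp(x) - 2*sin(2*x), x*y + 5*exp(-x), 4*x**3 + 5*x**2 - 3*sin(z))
(0, 2*x*(-6*x - 5), y - 5*exp(-x))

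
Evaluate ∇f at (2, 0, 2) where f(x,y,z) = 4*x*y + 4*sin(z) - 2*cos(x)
(2*sin(2), 8, 4*cos(2))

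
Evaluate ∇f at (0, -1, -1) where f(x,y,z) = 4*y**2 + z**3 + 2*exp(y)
(0, -8 + 2*exp(-1), 3)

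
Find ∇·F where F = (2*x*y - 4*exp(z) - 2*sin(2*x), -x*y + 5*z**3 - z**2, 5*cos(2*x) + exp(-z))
-x + 2*y - 4*cos(2*x) - exp(-z)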